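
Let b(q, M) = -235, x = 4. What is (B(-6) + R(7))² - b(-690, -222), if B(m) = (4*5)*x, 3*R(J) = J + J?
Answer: 66631/9 ≈ 7403.4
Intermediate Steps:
R(J) = 2*J/3 (R(J) = (J + J)/3 = (2*J)/3 = 2*J/3)
B(m) = 80 (B(m) = (4*5)*4 = 20*4 = 80)
(B(-6) + R(7))² - b(-690, -222) = (80 + (⅔)*7)² - 1*(-235) = (80 + 14/3)² + 235 = (254/3)² + 235 = 64516/9 + 235 = 66631/9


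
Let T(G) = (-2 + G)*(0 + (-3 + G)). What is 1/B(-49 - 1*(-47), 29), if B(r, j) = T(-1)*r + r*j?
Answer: -1/82 ≈ -0.012195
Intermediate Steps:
T(G) = (-3 + G)*(-2 + G) (T(G) = (-2 + G)*(-3 + G) = (-3 + G)*(-2 + G))
B(r, j) = 12*r + j*r (B(r, j) = (6 + (-1)² - 5*(-1))*r + r*j = (6 + 1 + 5)*r + j*r = 12*r + j*r)
1/B(-49 - 1*(-47), 29) = 1/((-49 - 1*(-47))*(12 + 29)) = 1/((-49 + 47)*41) = 1/(-2*41) = 1/(-82) = -1/82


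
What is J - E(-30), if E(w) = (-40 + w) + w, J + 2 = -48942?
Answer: -48844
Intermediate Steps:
J = -48944 (J = -2 - 48942 = -48944)
E(w) = -40 + 2*w
J - E(-30) = -48944 - (-40 + 2*(-30)) = -48944 - (-40 - 60) = -48944 - 1*(-100) = -48944 + 100 = -48844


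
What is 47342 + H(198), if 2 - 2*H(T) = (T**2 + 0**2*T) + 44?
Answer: 27719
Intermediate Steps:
H(T) = -21 - T**2/2 (H(T) = 1 - ((T**2 + 0**2*T) + 44)/2 = 1 - ((T**2 + 0*T) + 44)/2 = 1 - ((T**2 + 0) + 44)/2 = 1 - (T**2 + 44)/2 = 1 - (44 + T**2)/2 = 1 + (-22 - T**2/2) = -21 - T**2/2)
47342 + H(198) = 47342 + (-21 - 1/2*198**2) = 47342 + (-21 - 1/2*39204) = 47342 + (-21 - 19602) = 47342 - 19623 = 27719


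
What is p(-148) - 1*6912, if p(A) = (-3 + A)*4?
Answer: -7516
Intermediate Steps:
p(A) = -12 + 4*A
p(-148) - 1*6912 = (-12 + 4*(-148)) - 1*6912 = (-12 - 592) - 6912 = -604 - 6912 = -7516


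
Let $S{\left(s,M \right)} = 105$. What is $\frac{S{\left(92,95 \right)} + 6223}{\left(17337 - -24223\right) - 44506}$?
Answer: $- \frac{3164}{1473} \approx -2.148$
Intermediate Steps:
$\frac{S{\left(92,95 \right)} + 6223}{\left(17337 - -24223\right) - 44506} = \frac{105 + 6223}{\left(17337 - -24223\right) - 44506} = \frac{6328}{\left(17337 + 24223\right) - 44506} = \frac{6328}{41560 - 44506} = \frac{6328}{-2946} = 6328 \left(- \frac{1}{2946}\right) = - \frac{3164}{1473}$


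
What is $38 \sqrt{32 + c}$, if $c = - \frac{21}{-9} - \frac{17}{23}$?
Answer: $\frac{38 \sqrt{159942}}{69} \approx 220.25$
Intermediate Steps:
$c = \frac{110}{69}$ ($c = \left(-21\right) \left(- \frac{1}{9}\right) - \frac{17}{23} = \frac{7}{3} - \frac{17}{23} = \frac{110}{69} \approx 1.5942$)
$38 \sqrt{32 + c} = 38 \sqrt{32 + \frac{110}{69}} = 38 \sqrt{\frac{2318}{69}} = 38 \frac{\sqrt{159942}}{69} = \frac{38 \sqrt{159942}}{69}$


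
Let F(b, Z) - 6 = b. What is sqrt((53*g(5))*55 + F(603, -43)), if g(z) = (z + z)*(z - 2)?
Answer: sqrt(88059) ≈ 296.75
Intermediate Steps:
F(b, Z) = 6 + b
g(z) = 2*z*(-2 + z) (g(z) = (2*z)*(-2 + z) = 2*z*(-2 + z))
sqrt((53*g(5))*55 + F(603, -43)) = sqrt((53*(2*5*(-2 + 5)))*55 + (6 + 603)) = sqrt((53*(2*5*3))*55 + 609) = sqrt((53*30)*55 + 609) = sqrt(1590*55 + 609) = sqrt(87450 + 609) = sqrt(88059)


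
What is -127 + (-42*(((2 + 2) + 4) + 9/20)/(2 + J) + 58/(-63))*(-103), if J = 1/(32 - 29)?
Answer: 9849499/630 ≈ 15634.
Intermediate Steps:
J = ⅓ (J = 1/3 = ⅓ ≈ 0.33333)
-127 + (-42*(((2 + 2) + 4) + 9/20)/(2 + J) + 58/(-63))*(-103) = -127 + (-42*(((2 + 2) + 4) + 9/20)/(2 + ⅓) + 58/(-63))*(-103) = -127 + (-42/(7/(3*((4 + 4) + 9*(1/20)))) + 58*(-1/63))*(-103) = -127 + (-42/(7/(3*(8 + 9/20))) - 58/63)*(-103) = -127 + (-42/(7/(3*(169/20))) - 58/63)*(-103) = -127 + (-42/((7/3)*(20/169)) - 58/63)*(-103) = -127 + (-42/140/507 - 58/63)*(-103) = -127 + (-42*507/140 - 58/63)*(-103) = -127 + (-1521/10 - 58/63)*(-103) = -127 - 96403/630*(-103) = -127 + 9929509/630 = 9849499/630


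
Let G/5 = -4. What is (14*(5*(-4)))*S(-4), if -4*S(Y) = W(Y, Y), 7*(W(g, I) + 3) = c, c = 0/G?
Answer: -210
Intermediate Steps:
G = -20 (G = 5*(-4) = -20)
c = 0 (c = 0/(-20) = 0*(-1/20) = 0)
W(g, I) = -3 (W(g, I) = -3 + (⅐)*0 = -3 + 0 = -3)
S(Y) = ¾ (S(Y) = -¼*(-3) = ¾)
(14*(5*(-4)))*S(-4) = (14*(5*(-4)))*(¾) = (14*(-20))*(¾) = -280*¾ = -210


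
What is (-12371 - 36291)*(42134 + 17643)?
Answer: -2908868374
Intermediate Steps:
(-12371 - 36291)*(42134 + 17643) = -48662*59777 = -2908868374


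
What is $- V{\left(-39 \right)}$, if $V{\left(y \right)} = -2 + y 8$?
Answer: $314$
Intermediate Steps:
$V{\left(y \right)} = -2 + 8 y$
$- V{\left(-39 \right)} = - (-2 + 8 \left(-39\right)) = - (-2 - 312) = \left(-1\right) \left(-314\right) = 314$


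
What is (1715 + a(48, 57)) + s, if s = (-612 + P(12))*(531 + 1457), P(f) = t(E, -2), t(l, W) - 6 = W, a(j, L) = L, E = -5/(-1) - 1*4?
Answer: -1206932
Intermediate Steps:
E = 1 (E = -5*(-1) - 4 = 5 - 4 = 1)
t(l, W) = 6 + W
P(f) = 4 (P(f) = 6 - 2 = 4)
s = -1208704 (s = (-612 + 4)*(531 + 1457) = -608*1988 = -1208704)
(1715 + a(48, 57)) + s = (1715 + 57) - 1208704 = 1772 - 1208704 = -1206932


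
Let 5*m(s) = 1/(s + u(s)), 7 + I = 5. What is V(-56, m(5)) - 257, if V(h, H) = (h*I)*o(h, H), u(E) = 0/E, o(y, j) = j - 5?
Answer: -20313/25 ≈ -812.52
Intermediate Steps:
I = -2 (I = -7 + 5 = -2)
o(y, j) = -5 + j
u(E) = 0
m(s) = 1/(5*s) (m(s) = 1/(5*(s + 0)) = 1/(5*s))
V(h, H) = -2*h*(-5 + H) (V(h, H) = (h*(-2))*(-5 + H) = (-2*h)*(-5 + H) = -2*h*(-5 + H))
V(-56, m(5)) - 257 = 2*(-56)*(5 - 1/(5*5)) - 257 = 2*(-56)*(5 - 1*1/25) - 257 = 2*(-56)*(5 - 1/25) - 257 = 2*(-56)*(124/25) - 257 = -13888/25 - 257 = -20313/25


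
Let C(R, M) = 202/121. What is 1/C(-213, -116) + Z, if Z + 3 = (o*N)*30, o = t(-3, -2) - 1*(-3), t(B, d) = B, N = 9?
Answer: -485/202 ≈ -2.4010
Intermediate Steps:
C(R, M) = 202/121 (C(R, M) = 202*(1/121) = 202/121)
o = 0 (o = -3 - 1*(-3) = -3 + 3 = 0)
Z = -3 (Z = -3 + (0*9)*30 = -3 + 0*30 = -3 + 0 = -3)
1/C(-213, -116) + Z = 1/(202/121) - 3 = 121/202 - 3 = -485/202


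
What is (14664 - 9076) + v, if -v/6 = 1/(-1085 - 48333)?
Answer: 138073895/24709 ≈ 5588.0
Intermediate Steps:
v = 3/24709 (v = -6/(-1085 - 48333) = -6/(-49418) = -6*(-1/49418) = 3/24709 ≈ 0.00012141)
(14664 - 9076) + v = (14664 - 9076) + 3/24709 = 5588 + 3/24709 = 138073895/24709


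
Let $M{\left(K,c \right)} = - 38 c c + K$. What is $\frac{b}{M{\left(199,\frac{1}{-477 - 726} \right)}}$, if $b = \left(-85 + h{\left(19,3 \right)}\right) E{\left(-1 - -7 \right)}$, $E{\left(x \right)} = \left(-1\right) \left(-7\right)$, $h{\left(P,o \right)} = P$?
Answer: $- \frac{8683254}{3740189} \approx -2.3216$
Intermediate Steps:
$M{\left(K,c \right)} = K - 38 c^{2}$ ($M{\left(K,c \right)} = - 38 c^{2} + K = K - 38 c^{2}$)
$E{\left(x \right)} = 7$
$b = -462$ ($b = \left(-85 + 19\right) 7 = \left(-66\right) 7 = -462$)
$\frac{b}{M{\left(199,\frac{1}{-477 - 726} \right)}} = - \frac{462}{199 - 38 \left(\frac{1}{-477 - 726}\right)^{2}} = - \frac{462}{199 - 38 \left(\frac{1}{-1203}\right)^{2}} = - \frac{462}{199 - 38 \left(- \frac{1}{1203}\right)^{2}} = - \frac{462}{199 - \frac{38}{1447209}} = - \frac{462}{\frac{287994553}{1447209}} = \left(-462\right) \frac{1447209}{287994553} = - \frac{8683254}{3740189}$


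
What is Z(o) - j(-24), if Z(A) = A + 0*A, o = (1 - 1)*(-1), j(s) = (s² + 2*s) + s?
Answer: -504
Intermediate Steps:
j(s) = s² + 3*s
o = 0 (o = 0*(-1) = 0)
Z(A) = A (Z(A) = A + 0 = A)
Z(o) - j(-24) = 0 - (-24)*(3 - 24) = 0 - (-24)*(-21) = 0 - 1*504 = 0 - 504 = -504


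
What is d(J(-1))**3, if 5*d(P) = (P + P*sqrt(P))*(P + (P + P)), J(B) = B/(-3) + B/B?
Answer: 4096/675 + 106496*sqrt(3)/30375 ≈ 12.141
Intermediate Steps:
J(B) = 1 - B/3 (J(B) = B*(-1/3) + 1 = -B/3 + 1 = 1 - B/3)
d(P) = 3*P*(P + P**(3/2))/5 (d(P) = ((P + P*sqrt(P))*(P + (P + P)))/5 = ((P + P**(3/2))*(P + 2*P))/5 = ((P + P**(3/2))*(3*P))/5 = (3*P*(P + P**(3/2)))/5 = 3*P*(P + P**(3/2))/5)
d(J(-1))**3 = (3*(1 - 1/3*(-1))**2/5 + 3*(1 - 1/3*(-1))**(5/2)/5)**3 = (3*(1 + 1/3)**2/5 + 3*(1 + 1/3)**(5/2)/5)**3 = (3*(4/3)**2/5 + 3*(4/3)**(5/2)/5)**3 = ((3/5)*(16/9) + 3*(32*sqrt(3)/27)/5)**3 = (16/15 + 32*sqrt(3)/45)**3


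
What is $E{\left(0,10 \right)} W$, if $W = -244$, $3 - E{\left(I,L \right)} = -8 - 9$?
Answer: $-4880$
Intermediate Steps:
$E{\left(I,L \right)} = 20$ ($E{\left(I,L \right)} = 3 - \left(-8 - 9\right) = 3 - -17 = 3 + 17 = 20$)
$E{\left(0,10 \right)} W = 20 \left(-244\right) = -4880$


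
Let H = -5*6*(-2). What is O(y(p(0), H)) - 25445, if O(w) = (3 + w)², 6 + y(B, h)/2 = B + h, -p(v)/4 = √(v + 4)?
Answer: -16420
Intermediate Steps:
p(v) = -4*√(4 + v) (p(v) = -4*√(v + 4) = -4*√(4 + v))
H = 60 (H = -30*(-2) = 60)
y(B, h) = -12 + 2*B + 2*h (y(B, h) = -12 + 2*(B + h) = -12 + (2*B + 2*h) = -12 + 2*B + 2*h)
O(y(p(0), H)) - 25445 = (3 + (-12 + 2*(-4*√(4 + 0)) + 2*60))² - 25445 = (3 + (-12 + 2*(-4*√4) + 120))² - 25445 = (3 + (-12 + 2*(-4*2) + 120))² - 25445 = (3 + (-12 + 2*(-8) + 120))² - 25445 = (3 + (-12 - 16 + 120))² - 25445 = (3 + 92)² - 25445 = 95² - 25445 = 9025 - 25445 = -16420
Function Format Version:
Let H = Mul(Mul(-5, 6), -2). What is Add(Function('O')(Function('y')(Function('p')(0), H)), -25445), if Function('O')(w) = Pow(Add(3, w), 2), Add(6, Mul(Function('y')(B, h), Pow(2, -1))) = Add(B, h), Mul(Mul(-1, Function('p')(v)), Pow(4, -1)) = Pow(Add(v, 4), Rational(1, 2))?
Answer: -16420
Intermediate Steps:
Function('p')(v) = Mul(-4, Pow(Add(4, v), Rational(1, 2))) (Function('p')(v) = Mul(-4, Pow(Add(v, 4), Rational(1, 2))) = Mul(-4, Pow(Add(4, v), Rational(1, 2))))
H = 60 (H = Mul(-30, -2) = 60)
Function('y')(B, h) = Add(-12, Mul(2, B), Mul(2, h)) (Function('y')(B, h) = Add(-12, Mul(2, Add(B, h))) = Add(-12, Add(Mul(2, B), Mul(2, h))) = Add(-12, Mul(2, B), Mul(2, h)))
Add(Function('O')(Function('y')(Function('p')(0), H)), -25445) = Add(Pow(Add(3, Add(-12, Mul(2, Mul(-4, Pow(Add(4, 0), Rational(1, 2)))), Mul(2, 60))), 2), -25445) = Add(Pow(Add(3, Add(-12, Mul(2, Mul(-4, Pow(4, Rational(1, 2)))), 120)), 2), -25445) = Add(Pow(Add(3, Add(-12, Mul(2, Mul(-4, 2)), 120)), 2), -25445) = Add(Pow(Add(3, Add(-12, Mul(2, -8), 120)), 2), -25445) = Add(Pow(Add(3, Add(-12, -16, 120)), 2), -25445) = Add(Pow(Add(3, 92), 2), -25445) = Add(Pow(95, 2), -25445) = Add(9025, -25445) = -16420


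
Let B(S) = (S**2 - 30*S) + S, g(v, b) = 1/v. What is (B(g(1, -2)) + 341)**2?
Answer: 97969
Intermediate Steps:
B(S) = S**2 - 29*S
(B(g(1, -2)) + 341)**2 = ((-29 + 1/1)/1 + 341)**2 = (1*(-29 + 1) + 341)**2 = (1*(-28) + 341)**2 = (-28 + 341)**2 = 313**2 = 97969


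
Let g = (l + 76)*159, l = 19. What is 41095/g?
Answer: 8219/3021 ≈ 2.7206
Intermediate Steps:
g = 15105 (g = (19 + 76)*159 = 95*159 = 15105)
41095/g = 41095/15105 = 41095*(1/15105) = 8219/3021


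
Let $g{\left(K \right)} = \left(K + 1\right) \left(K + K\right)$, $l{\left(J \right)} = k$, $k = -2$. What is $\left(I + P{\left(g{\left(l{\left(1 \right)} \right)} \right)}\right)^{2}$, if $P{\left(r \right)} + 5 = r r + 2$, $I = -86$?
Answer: $5329$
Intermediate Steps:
$l{\left(J \right)} = -2$
$g{\left(K \right)} = 2 K \left(1 + K\right)$ ($g{\left(K \right)} = \left(1 + K\right) 2 K = 2 K \left(1 + K\right)$)
$P{\left(r \right)} = -3 + r^{2}$ ($P{\left(r \right)} = -5 + \left(r r + 2\right) = -5 + \left(r^{2} + 2\right) = -5 + \left(2 + r^{2}\right) = -3 + r^{2}$)
$\left(I + P{\left(g{\left(l{\left(1 \right)} \right)} \right)}\right)^{2} = \left(-86 - \left(3 - \left(2 \left(-2\right) \left(1 - 2\right)\right)^{2}\right)\right)^{2} = \left(-86 - \left(3 - \left(2 \left(-2\right) \left(-1\right)\right)^{2}\right)\right)^{2} = \left(-86 - \left(3 - 4^{2}\right)\right)^{2} = \left(-86 + \left(-3 + 16\right)\right)^{2} = \left(-86 + 13\right)^{2} = \left(-73\right)^{2} = 5329$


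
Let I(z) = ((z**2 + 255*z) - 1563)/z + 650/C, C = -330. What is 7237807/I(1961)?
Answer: 468380204391/143224964 ≈ 3270.2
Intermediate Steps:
I(z) = -65/33 + (-1563 + z**2 + 255*z)/z (I(z) = ((z**2 + 255*z) - 1563)/z + 650/(-330) = (-1563 + z**2 + 255*z)/z + 650*(-1/330) = (-1563 + z**2 + 255*z)/z - 65/33 = -65/33 + (-1563 + z**2 + 255*z)/z)
7237807/I(1961) = 7237807/(8350/33 + 1961 - 1563/1961) = 7237807/(143224964/64713) = 7237807*(64713/143224964) = 468380204391/143224964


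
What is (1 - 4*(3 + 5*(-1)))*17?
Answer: 153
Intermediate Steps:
(1 - 4*(3 + 5*(-1)))*17 = (1 - 4*(3 - 5))*17 = (1 - 4*(-2))*17 = (1 + 8)*17 = 9*17 = 153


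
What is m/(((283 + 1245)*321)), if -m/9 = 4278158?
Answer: -6417237/81748 ≈ -78.500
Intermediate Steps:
m = -38503422 (m = -9*4278158 = -38503422)
m/(((283 + 1245)*321)) = -38503422*1/(321*(283 + 1245)) = -38503422/(1528*321) = -38503422/490488 = -38503422*1/490488 = -6417237/81748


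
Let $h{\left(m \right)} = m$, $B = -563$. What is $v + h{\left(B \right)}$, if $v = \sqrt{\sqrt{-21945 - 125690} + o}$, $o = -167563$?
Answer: $-563 + \sqrt{-167563 + i \sqrt{147635}} \approx -562.53 + 409.34 i$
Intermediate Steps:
$v = \sqrt{-167563 + i \sqrt{147635}}$ ($v = \sqrt{\sqrt{-21945 - 125690} - 167563} = \sqrt{\sqrt{-147635} - 167563} = \sqrt{i \sqrt{147635} - 167563} = \sqrt{-167563 + i \sqrt{147635}} \approx 0.469 + 409.34 i$)
$v + h{\left(B \right)} = \sqrt{-167563 + i \sqrt{147635}} - 563 = -563 + \sqrt{-167563 + i \sqrt{147635}}$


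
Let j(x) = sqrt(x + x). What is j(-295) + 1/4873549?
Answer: 1/4873549 + I*sqrt(590) ≈ 2.0519e-7 + 24.29*I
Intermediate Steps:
j(x) = sqrt(2)*sqrt(x) (j(x) = sqrt(2*x) = sqrt(2)*sqrt(x))
j(-295) + 1/4873549 = sqrt(2)*sqrt(-295) + 1/4873549 = sqrt(2)*(I*sqrt(295)) + 1/4873549 = I*sqrt(590) + 1/4873549 = 1/4873549 + I*sqrt(590)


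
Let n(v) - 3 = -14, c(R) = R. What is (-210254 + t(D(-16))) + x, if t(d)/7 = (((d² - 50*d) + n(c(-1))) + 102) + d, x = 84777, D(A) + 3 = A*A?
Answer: 236444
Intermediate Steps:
D(A) = -3 + A² (D(A) = -3 + A*A = -3 + A²)
n(v) = -11 (n(v) = 3 - 14 = -11)
t(d) = 637 - 343*d + 7*d² (t(d) = 7*((((d² - 50*d) - 11) + 102) + d) = 7*(((-11 + d² - 50*d) + 102) + d) = 7*((91 + d² - 50*d) + d) = 7*(91 + d² - 49*d) = 637 - 343*d + 7*d²)
(-210254 + t(D(-16))) + x = (-210254 + (637 - 343*(-3 + (-16)²) + 7*(-3 + (-16)²)²)) + 84777 = (-210254 + (637 - 343*(-3 + 256) + 7*(-3 + 256)²)) + 84777 = (-210254 + (637 - 343*253 + 7*253²)) + 84777 = (-210254 + (637 - 86779 + 7*64009)) + 84777 = (-210254 + (637 - 86779 + 448063)) + 84777 = (-210254 + 361921) + 84777 = 151667 + 84777 = 236444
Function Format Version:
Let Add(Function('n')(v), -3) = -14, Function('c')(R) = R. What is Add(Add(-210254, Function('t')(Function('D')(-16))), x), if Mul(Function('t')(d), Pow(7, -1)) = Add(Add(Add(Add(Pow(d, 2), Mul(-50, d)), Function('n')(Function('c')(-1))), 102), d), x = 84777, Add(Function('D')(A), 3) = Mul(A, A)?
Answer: 236444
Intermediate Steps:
Function('D')(A) = Add(-3, Pow(A, 2)) (Function('D')(A) = Add(-3, Mul(A, A)) = Add(-3, Pow(A, 2)))
Function('n')(v) = -11 (Function('n')(v) = Add(3, -14) = -11)
Function('t')(d) = Add(637, Mul(-343, d), Mul(7, Pow(d, 2))) (Function('t')(d) = Mul(7, Add(Add(Add(Add(Pow(d, 2), Mul(-50, d)), -11), 102), d)) = Mul(7, Add(Add(Add(-11, Pow(d, 2), Mul(-50, d)), 102), d)) = Mul(7, Add(Add(91, Pow(d, 2), Mul(-50, d)), d)) = Mul(7, Add(91, Pow(d, 2), Mul(-49, d))) = Add(637, Mul(-343, d), Mul(7, Pow(d, 2))))
Add(Add(-210254, Function('t')(Function('D')(-16))), x) = Add(Add(-210254, Add(637, Mul(-343, Add(-3, Pow(-16, 2))), Mul(7, Pow(Add(-3, Pow(-16, 2)), 2)))), 84777) = Add(Add(-210254, Add(637, Mul(-343, Add(-3, 256)), Mul(7, Pow(Add(-3, 256), 2)))), 84777) = Add(Add(-210254, Add(637, Mul(-343, 253), Mul(7, Pow(253, 2)))), 84777) = Add(Add(-210254, Add(637, -86779, Mul(7, 64009))), 84777) = Add(Add(-210254, Add(637, -86779, 448063)), 84777) = Add(Add(-210254, 361921), 84777) = Add(151667, 84777) = 236444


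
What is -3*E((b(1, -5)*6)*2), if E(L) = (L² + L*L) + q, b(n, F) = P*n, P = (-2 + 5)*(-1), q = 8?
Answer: -7800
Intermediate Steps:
P = -3 (P = 3*(-1) = -3)
b(n, F) = -3*n
E(L) = 8 + 2*L² (E(L) = (L² + L*L) + 8 = (L² + L²) + 8 = 2*L² + 8 = 8 + 2*L²)
-3*E((b(1, -5)*6)*2) = -3*(8 + 2*((-3*1*6)*2)²) = -3*(8 + 2*(-3*6*2)²) = -3*(8 + 2*(-18*2)²) = -3*(8 + 2*(-36)²) = -3*(8 + 2*1296) = -3*(8 + 2592) = -3*2600 = -7800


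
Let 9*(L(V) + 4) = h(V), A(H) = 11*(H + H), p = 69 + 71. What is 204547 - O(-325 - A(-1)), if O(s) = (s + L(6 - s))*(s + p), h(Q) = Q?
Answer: 480307/3 ≈ 1.6010e+5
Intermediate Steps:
p = 140
A(H) = 22*H (A(H) = 11*(2*H) = 22*H)
L(V) = -4 + V/9
O(s) = (140 + s)*(-10/3 + 8*s/9) (O(s) = (s + (-4 + (6 - s)/9))*(s + 140) = (s + (-4 + (⅔ - s/9)))*(140 + s) = (s + (-10/3 - s/9))*(140 + s) = (-10/3 + 8*s/9)*(140 + s) = (140 + s)*(-10/3 + 8*s/9))
204547 - O(-325 - A(-1)) = 204547 - (-1400/3 + 8*(-325 - 22*(-1))²/9 + 1090*(-325 - 22*(-1))/9) = 204547 - (-1400/3 + 8*(-325 - 1*(-22))²/9 + 1090*(-325 - 1*(-22))/9) = 204547 - (-1400/3 + 8*(-325 + 22)²/9 + 1090*(-325 + 22)/9) = 204547 - (-1400/3 + (8/9)*(-303)² + (1090/9)*(-303)) = 204547 - (-1400/3 + (8/9)*91809 - 110090/3) = 204547 - (-1400/3 + 81608 - 110090/3) = 204547 - 1*133334/3 = 204547 - 133334/3 = 480307/3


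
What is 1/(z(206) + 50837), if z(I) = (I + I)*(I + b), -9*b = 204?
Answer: 3/379111 ≈ 7.9132e-6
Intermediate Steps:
b = -68/3 (b = -⅑*204 = -68/3 ≈ -22.667)
z(I) = 2*I*(-68/3 + I) (z(I) = (I + I)*(I - 68/3) = (2*I)*(-68/3 + I) = 2*I*(-68/3 + I))
1/(z(206) + 50837) = 1/((⅔)*206*(-68 + 3*206) + 50837) = 1/((⅔)*206*(-68 + 618) + 50837) = 1/((⅔)*206*550 + 50837) = 1/(226600/3 + 50837) = 1/(379111/3) = 3/379111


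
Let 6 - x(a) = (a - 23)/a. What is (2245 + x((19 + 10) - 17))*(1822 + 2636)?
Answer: 20078089/2 ≈ 1.0039e+7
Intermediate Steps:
x(a) = 6 - (-23 + a)/a (x(a) = 6 - (a - 23)/a = 6 - (-23 + a)/a)
(2245 + x((19 + 10) - 17))*(1822 + 2636) = (2245 + (5 + 23/((19 + 10) - 17)))*(1822 + 2636) = (2245 + (5 + 23/(29 - 17)))*4458 = (2245 + (5 + 23/12))*4458 = (2245 + 83/12)*4458 = (27023/12)*4458 = 20078089/2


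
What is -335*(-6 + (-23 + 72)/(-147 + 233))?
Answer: 156445/86 ≈ 1819.1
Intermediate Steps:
-335*(-6 + (-23 + 72)/(-147 + 233)) = -335*(-6 + 49/86) = -335*(-467/86) = 156445/86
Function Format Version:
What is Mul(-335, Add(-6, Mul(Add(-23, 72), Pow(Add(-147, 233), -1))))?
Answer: Rational(156445, 86) ≈ 1819.1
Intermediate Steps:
Mul(-335, Add(-6, Mul(Add(-23, 72), Pow(Add(-147, 233), -1)))) = Mul(-335, Add(-6, Mul(49, Pow(86, -1)))) = Mul(-335, Add(-6, Mul(49, Rational(1, 86)))) = Mul(-335, Add(-6, Rational(49, 86))) = Mul(-335, Rational(-467, 86)) = Rational(156445, 86)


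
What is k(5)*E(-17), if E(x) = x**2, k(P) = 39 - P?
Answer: 9826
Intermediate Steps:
k(5)*E(-17) = (39 - 1*5)*(-17)**2 = (39 - 5)*289 = 34*289 = 9826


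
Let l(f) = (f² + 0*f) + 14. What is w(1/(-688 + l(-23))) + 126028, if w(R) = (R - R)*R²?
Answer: 126028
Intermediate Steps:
l(f) = 14 + f² (l(f) = (f² + 0) + 14 = f² + 14 = 14 + f²)
w(R) = 0 (w(R) = 0*R² = 0)
w(1/(-688 + l(-23))) + 126028 = 0 + 126028 = 126028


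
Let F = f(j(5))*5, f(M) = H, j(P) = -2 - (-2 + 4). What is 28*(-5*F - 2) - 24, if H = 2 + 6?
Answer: -5680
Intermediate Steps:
j(P) = -4 (j(P) = -2 - 1*2 = -2 - 2 = -4)
H = 8
f(M) = 8
F = 40 (F = 8*5 = 40)
28*(-5*F - 2) - 24 = 28*(-5*40 - 2) - 24 = 28*(-200 - 2) - 24 = 28*(-202) - 24 = -5656 - 24 = -5680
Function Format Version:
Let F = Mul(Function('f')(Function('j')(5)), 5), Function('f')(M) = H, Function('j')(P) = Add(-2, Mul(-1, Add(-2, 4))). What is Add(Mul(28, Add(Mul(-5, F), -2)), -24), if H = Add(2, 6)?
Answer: -5680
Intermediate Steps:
Function('j')(P) = -4 (Function('j')(P) = Add(-2, Mul(-1, 2)) = Add(-2, -2) = -4)
H = 8
Function('f')(M) = 8
F = 40 (F = Mul(8, 5) = 40)
Add(Mul(28, Add(Mul(-5, F), -2)), -24) = Add(Mul(28, Add(Mul(-5, 40), -2)), -24) = Add(Mul(28, Add(-200, -2)), -24) = Add(Mul(28, -202), -24) = Add(-5656, -24) = -5680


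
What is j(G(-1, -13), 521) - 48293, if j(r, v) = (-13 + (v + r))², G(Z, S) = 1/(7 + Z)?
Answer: 7557853/36 ≈ 2.0994e+5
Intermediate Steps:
j(r, v) = (-13 + r + v)² (j(r, v) = (-13 + (r + v))² = (-13 + r + v)²)
j(G(-1, -13), 521) - 48293 = (-13 + 1/(7 - 1) + 521)² - 48293 = (-13 + 1/6 + 521)² - 48293 = (-13 + ⅙ + 521)² - 48293 = (3049/6)² - 48293 = 9296401/36 - 48293 = 7557853/36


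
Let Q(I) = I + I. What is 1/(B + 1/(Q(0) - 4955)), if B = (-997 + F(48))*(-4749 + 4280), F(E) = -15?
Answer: 4955/2351781739 ≈ 2.1069e-6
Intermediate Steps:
Q(I) = 2*I
B = 474628 (B = (-997 - 15)*(-4749 + 4280) = -1012*(-469) = 474628)
1/(B + 1/(Q(0) - 4955)) = 1/(474628 + 1/(2*0 - 4955)) = 1/(474628 + 1/(0 - 4955)) = 1/(474628 + 1/(-4955)) = 1/(474628 - 1/4955) = 1/(2351781739/4955) = 4955/2351781739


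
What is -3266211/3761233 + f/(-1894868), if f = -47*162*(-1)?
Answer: -3108838366605/3563520026122 ≈ -0.87241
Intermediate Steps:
f = 7614 (f = -7614*(-1) = 7614)
-3266211/3761233 + f/(-1894868) = -3266211/3761233 + 7614/(-1894868) = -3266211*1/3761233 + 7614*(-1/1894868) = -3266211/3761233 - 3807/947434 = -3108838366605/3563520026122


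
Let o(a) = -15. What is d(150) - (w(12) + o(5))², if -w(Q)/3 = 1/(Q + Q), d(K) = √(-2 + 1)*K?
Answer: -14641/64 + 150*I ≈ -228.77 + 150.0*I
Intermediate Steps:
d(K) = I*K (d(K) = √(-1)*K = I*K)
w(Q) = -3/(2*Q) (w(Q) = -3/(Q + Q) = -3*1/(2*Q) = -3/(2*Q))
d(150) - (w(12) + o(5))² = I*150 - (-3/2/12 - 15)² = 150*I - (-3/2*1/12 - 15)² = 150*I - (-⅛ - 15)² = 150*I - (-121/8)² = 150*I - 1*14641/64 = 150*I - 14641/64 = -14641/64 + 150*I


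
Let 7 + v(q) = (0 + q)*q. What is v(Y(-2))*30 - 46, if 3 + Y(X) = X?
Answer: 494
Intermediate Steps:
Y(X) = -3 + X
v(q) = -7 + q² (v(q) = -7 + (0 + q)*q = -7 + q*q = -7 + q²)
v(Y(-2))*30 - 46 = (-7 + (-3 - 2)²)*30 - 46 = (-7 + (-5)²)*30 - 46 = (-7 + 25)*30 - 46 = 18*30 - 46 = 540 - 46 = 494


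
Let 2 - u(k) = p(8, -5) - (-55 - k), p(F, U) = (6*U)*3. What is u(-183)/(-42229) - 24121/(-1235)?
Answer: 92575819/4741165 ≈ 19.526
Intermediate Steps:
p(F, U) = 18*U
u(k) = 37 - k (u(k) = 2 - (18*(-5) - (-55 - k)) = 2 - (-90 + (55 + k)) = 2 - (-35 + k) = 2 + (35 - k) = 37 - k)
u(-183)/(-42229) - 24121/(-1235) = (37 - 1*(-183))/(-42229) - 24121/(-1235) = (37 + 183)*(-1/42229) - 24121*(-1/1235) = 220*(-1/42229) + 24121/1235 = -20/3839 + 24121/1235 = 92575819/4741165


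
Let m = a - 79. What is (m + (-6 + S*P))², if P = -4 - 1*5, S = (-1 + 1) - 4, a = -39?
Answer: 7744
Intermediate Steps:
S = -4 (S = 0 - 4 = -4)
P = -9 (P = -4 - 5 = -9)
m = -118 (m = -39 - 79 = -118)
(m + (-6 + S*P))² = (-118 + (-6 - 4*(-9)))² = (-118 + (-6 + 36))² = (-118 + 30)² = (-88)² = 7744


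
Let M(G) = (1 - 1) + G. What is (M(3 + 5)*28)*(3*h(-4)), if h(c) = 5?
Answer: 3360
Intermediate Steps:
M(G) = G (M(G) = 0 + G = G)
(M(3 + 5)*28)*(3*h(-4)) = ((3 + 5)*28)*(3*5) = (8*28)*15 = 224*15 = 3360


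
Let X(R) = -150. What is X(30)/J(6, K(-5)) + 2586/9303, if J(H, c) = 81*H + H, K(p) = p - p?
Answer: -6841/254282 ≈ -0.026903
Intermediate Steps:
K(p) = 0
J(H, c) = 82*H
X(30)/J(6, K(-5)) + 2586/9303 = -150/(82*6) + 2586/9303 = -150/492 + 2586*(1/9303) = -150*1/492 + 862/3101 = -25/82 + 862/3101 = -6841/254282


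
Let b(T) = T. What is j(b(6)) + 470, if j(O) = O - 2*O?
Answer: 464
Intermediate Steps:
j(O) = -O
j(b(6)) + 470 = -1*6 + 470 = -6 + 470 = 464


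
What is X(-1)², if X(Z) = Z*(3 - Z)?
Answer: 16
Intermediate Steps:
X(-1)² = (-(3 - 1*(-1)))² = (-(3 + 1))² = (-1*4)² = (-4)² = 16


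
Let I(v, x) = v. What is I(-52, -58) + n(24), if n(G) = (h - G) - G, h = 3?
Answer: -97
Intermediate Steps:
n(G) = 3 - 2*G (n(G) = (3 - G) - G = 3 - 2*G)
I(-52, -58) + n(24) = -52 + (3 - 2*24) = -52 + (3 - 48) = -52 - 45 = -97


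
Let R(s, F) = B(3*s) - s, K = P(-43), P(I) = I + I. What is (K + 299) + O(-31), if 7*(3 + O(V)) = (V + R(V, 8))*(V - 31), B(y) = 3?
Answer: 1284/7 ≈ 183.43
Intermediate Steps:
P(I) = 2*I
K = -86 (K = 2*(-43) = -86)
R(s, F) = 3 - s
O(V) = -114/7 + 3*V/7 (O(V) = -3 + ((V + (3 - V))*(V - 31))/7 = -3 + (3*(-31 + V))/7 = -3 + (-93 + 3*V)/7 = -3 + (-93/7 + 3*V/7) = -114/7 + 3*V/7)
(K + 299) + O(-31) = (-86 + 299) + (-114/7 + (3/7)*(-31)) = 213 + (-114/7 - 93/7) = 213 - 207/7 = 1284/7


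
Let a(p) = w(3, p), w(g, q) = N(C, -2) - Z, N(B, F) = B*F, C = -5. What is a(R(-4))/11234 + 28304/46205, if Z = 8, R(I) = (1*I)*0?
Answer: 159029773/259533485 ≈ 0.61275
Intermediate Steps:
R(I) = 0 (R(I) = I*0 = 0)
w(g, q) = 2 (w(g, q) = -5*(-2) - 1*8 = 10 - 8 = 2)
a(p) = 2
a(R(-4))/11234 + 28304/46205 = 2/11234 + 28304/46205 = 2*(1/11234) + 28304*(1/46205) = 1/5617 + 28304/46205 = 159029773/259533485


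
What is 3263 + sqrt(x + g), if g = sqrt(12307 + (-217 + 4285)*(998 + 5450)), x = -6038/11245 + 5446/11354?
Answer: 3263 + sqrt(-4765159193535 + 83168836893025*sqrt(26242771))/9119695 ≈ 3334.6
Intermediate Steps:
x = -522513/9119695 (x = -6038*1/11245 + 5446*(1/11354) = -6038/11245 + 389/811 = -522513/9119695 ≈ -0.057295)
g = sqrt(26242771) (g = sqrt(12307 + 4068*6448) = sqrt(12307 + 26230464) = sqrt(26242771) ≈ 5122.8)
3263 + sqrt(x + g) = 3263 + sqrt(-522513/9119695 + sqrt(26242771))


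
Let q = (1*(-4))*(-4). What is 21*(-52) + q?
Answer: -1076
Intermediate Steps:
q = 16 (q = -4*(-4) = 16)
21*(-52) + q = 21*(-52) + 16 = -1092 + 16 = -1076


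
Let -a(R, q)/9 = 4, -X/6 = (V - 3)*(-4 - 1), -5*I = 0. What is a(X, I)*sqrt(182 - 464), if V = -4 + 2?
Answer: -36*I*sqrt(282) ≈ -604.54*I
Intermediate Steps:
V = -2
I = 0 (I = -1/5*0 = 0)
X = -150 (X = -6*(-2 - 3)*(-4 - 1) = -(-30)*(-5) = -6*25 = -150)
a(R, q) = -36 (a(R, q) = -9*4 = -36)
a(X, I)*sqrt(182 - 464) = -36*sqrt(182 - 464) = -36*I*sqrt(282)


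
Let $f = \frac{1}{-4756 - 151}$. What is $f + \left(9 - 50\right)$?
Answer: $- \frac{201188}{4907} \approx -41.0$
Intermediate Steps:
$f = - \frac{1}{4907}$ ($f = \frac{1}{-4907} = - \frac{1}{4907} \approx -0.00020379$)
$f + \left(9 - 50\right) = - \frac{1}{4907} + \left(9 - 50\right) = - \frac{1}{4907} - 41 = - \frac{201188}{4907}$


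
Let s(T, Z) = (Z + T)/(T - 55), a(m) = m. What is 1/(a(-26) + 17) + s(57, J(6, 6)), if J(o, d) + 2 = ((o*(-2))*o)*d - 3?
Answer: -1711/9 ≈ -190.11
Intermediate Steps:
J(o, d) = -5 - 2*d*o² (J(o, d) = -2 + (((o*(-2))*o)*d - 3) = -2 + (((-2*o)*o)*d - 3) = -2 + ((-2*o²)*d - 3) = -2 + (-2*d*o² - 3) = -2 + (-3 - 2*d*o²) = -5 - 2*d*o²)
s(T, Z) = (T + Z)/(-55 + T)
1/(a(-26) + 17) + s(57, J(6, 6)) = 1/(-26 + 17) + (57 + (-5 - 2*6*6²))/(-55 + 57) = 1/(-9) + (57 + (-5 - 2*6*36))/2 = -⅑ + (57 + (-5 - 432))/2 = -⅑ + (57 - 437)/2 = -⅑ + (½)*(-380) = -⅑ - 190 = -1711/9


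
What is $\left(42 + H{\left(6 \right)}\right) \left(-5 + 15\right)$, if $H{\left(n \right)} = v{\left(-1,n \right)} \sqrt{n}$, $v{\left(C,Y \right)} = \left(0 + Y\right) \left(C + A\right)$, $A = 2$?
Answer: $420 + 60 \sqrt{6} \approx 566.97$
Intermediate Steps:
$v{\left(C,Y \right)} = Y \left(2 + C\right)$ ($v{\left(C,Y \right)} = \left(0 + Y\right) \left(C + 2\right) = Y \left(2 + C\right)$)
$H{\left(n \right)} = n^{\frac{3}{2}}$ ($H{\left(n \right)} = n \left(2 - 1\right) \sqrt{n} = n 1 \sqrt{n} = n \sqrt{n} = n^{\frac{3}{2}}$)
$\left(42 + H{\left(6 \right)}\right) \left(-5 + 15\right) = \left(42 + 6^{\frac{3}{2}}\right) \left(-5 + 15\right) = \left(42 + 6 \sqrt{6}\right) 10 = 420 + 60 \sqrt{6}$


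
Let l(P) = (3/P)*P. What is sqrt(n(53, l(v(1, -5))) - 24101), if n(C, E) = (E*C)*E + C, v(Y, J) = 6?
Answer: 9*I*sqrt(291) ≈ 153.53*I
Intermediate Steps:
l(P) = 3
n(C, E) = C + C*E**2 (n(C, E) = (C*E)*E + C = C*E**2 + C = C + C*E**2)
sqrt(n(53, l(v(1, -5))) - 24101) = sqrt(53*(1 + 3**2) - 24101) = sqrt(53*(1 + 9) - 24101) = sqrt(53*10 - 24101) = sqrt(530 - 24101) = sqrt(-23571) = 9*I*sqrt(291)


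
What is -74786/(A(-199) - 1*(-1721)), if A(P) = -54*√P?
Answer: -128706706/3542125 - 4038444*I*√199/3542125 ≈ -36.336 - 16.083*I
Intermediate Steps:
-74786/(A(-199) - 1*(-1721)) = -74786/(-54*I*√199 - 1*(-1721)) = -74786/(-54*I*√199 + 1721) = -74786/(1721 - 54*I*√199)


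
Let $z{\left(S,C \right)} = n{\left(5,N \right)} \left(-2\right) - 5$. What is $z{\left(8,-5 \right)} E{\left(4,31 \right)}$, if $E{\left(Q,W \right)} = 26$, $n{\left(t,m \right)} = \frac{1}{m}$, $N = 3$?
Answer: $- \frac{442}{3} \approx -147.33$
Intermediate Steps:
$z{\left(S,C \right)} = - \frac{17}{3}$ ($z{\left(S,C \right)} = \frac{1}{3} \left(-2\right) - 5 = - \frac{2}{3} - 5 = - \frac{17}{3}$)
$z{\left(8,-5 \right)} E{\left(4,31 \right)} = \left(- \frac{17}{3}\right) 26 = - \frac{442}{3}$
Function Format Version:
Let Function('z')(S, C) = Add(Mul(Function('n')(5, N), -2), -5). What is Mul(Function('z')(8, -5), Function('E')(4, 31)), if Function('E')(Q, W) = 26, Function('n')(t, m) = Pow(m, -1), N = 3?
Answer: Rational(-442, 3) ≈ -147.33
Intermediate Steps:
Function('z')(S, C) = Rational(-17, 3) (Function('z')(S, C) = Add(Mul(Pow(3, -1), -2), -5) = Add(Mul(Rational(1, 3), -2), -5) = Add(Rational(-2, 3), -5) = Rational(-17, 3))
Mul(Function('z')(8, -5), Function('E')(4, 31)) = Mul(Rational(-17, 3), 26) = Rational(-442, 3)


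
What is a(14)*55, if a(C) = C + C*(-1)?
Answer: 0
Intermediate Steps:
a(C) = 0 (a(C) = C - C = 0)
a(14)*55 = 0*55 = 0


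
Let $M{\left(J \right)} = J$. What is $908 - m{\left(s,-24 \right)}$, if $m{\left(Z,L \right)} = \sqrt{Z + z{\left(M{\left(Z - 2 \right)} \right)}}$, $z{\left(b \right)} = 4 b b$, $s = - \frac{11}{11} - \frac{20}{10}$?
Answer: $908 - \sqrt{97} \approx 898.15$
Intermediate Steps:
$s = -3$ ($s = \left(-11\right) \frac{1}{11} - 2 = -1 - 2 = -3$)
$z{\left(b \right)} = 4 b^{2}$
$m{\left(Z,L \right)} = \sqrt{Z + 4 \left(-2 + Z\right)^{2}}$ ($m{\left(Z,L \right)} = \sqrt{Z + 4 \left(Z - 2\right)^{2}} = \sqrt{Z + 4 \left(-2 + Z\right)^{2}}$)
$908 - m{\left(s,-24 \right)} = 908 - \sqrt{-3 + 4 \left(-2 - 3\right)^{2}} = 908 - \sqrt{-3 + 4 \left(-5\right)^{2}} = 908 - \sqrt{-3 + 4 \cdot 25} = 908 - \sqrt{-3 + 100} = 908 - \sqrt{97}$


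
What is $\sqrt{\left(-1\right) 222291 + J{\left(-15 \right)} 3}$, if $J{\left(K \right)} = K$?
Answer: $24 i \sqrt{386} \approx 471.53 i$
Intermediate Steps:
$\sqrt{\left(-1\right) 222291 + J{\left(-15 \right)} 3} = \sqrt{\left(-1\right) 222291 - 45} = \sqrt{-222291 - 45} = \sqrt{-222336} = 24 i \sqrt{386}$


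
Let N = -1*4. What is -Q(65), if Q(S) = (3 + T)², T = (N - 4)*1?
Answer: -25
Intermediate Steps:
N = -4
T = -8 (T = (-4 - 4)*1 = -8*1 = -8)
Q(S) = 25 (Q(S) = (3 - 8)² = (-5)² = 25)
-Q(65) = -1*25 = -25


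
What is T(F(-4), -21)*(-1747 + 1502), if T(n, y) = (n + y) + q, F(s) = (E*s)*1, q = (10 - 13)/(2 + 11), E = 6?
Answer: 144060/13 ≈ 11082.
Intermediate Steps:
q = -3/13 ≈ -0.23077
F(s) = 6*s (F(s) = (6*s)*1 = 6*s)
T(n, y) = -3/13 + n + y (T(n, y) = (n + y) - 3/13 = -3/13 + n + y)
T(F(-4), -21)*(-1747 + 1502) = (-3/13 + 6*(-4) - 21)*(-1747 + 1502) = (-3/13 - 24 - 21)*(-245) = -588/13*(-245) = 144060/13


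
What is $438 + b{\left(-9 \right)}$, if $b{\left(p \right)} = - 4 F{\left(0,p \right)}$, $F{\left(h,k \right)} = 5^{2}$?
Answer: $338$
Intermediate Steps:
$F{\left(h,k \right)} = 25$
$b{\left(p \right)} = -100$ ($b{\left(p \right)} = \left(-4\right) 25 = -100$)
$438 + b{\left(-9 \right)} = 438 - 100 = 338$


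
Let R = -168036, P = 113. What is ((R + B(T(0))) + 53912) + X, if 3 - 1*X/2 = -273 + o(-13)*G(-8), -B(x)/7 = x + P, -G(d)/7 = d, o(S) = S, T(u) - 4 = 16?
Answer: -113047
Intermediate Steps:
T(u) = 20 (T(u) = 4 + 16 = 20)
G(d) = -7*d
B(x) = -791 - 7*x (B(x) = -7*(x + 113) = -7*(113 + x) = -791 - 7*x)
X = 2008 (X = 6 - 2*(-273 - (-91)*(-8)) = 6 - 2*(-273 - 13*56) = 6 - 2*(-273 - 728) = 6 - 2*(-1001) = 6 + 2002 = 2008)
((R + B(T(0))) + 53912) + X = ((-168036 + (-791 - 7*20)) + 53912) + 2008 = ((-168036 + (-791 - 140)) + 53912) + 2008 = ((-168036 - 931) + 53912) + 2008 = (-168967 + 53912) + 2008 = -115055 + 2008 = -113047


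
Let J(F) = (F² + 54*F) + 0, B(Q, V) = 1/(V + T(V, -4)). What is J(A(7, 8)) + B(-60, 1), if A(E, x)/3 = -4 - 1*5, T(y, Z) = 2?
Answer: -2186/3 ≈ -728.67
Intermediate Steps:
B(Q, V) = 1/(2 + V) (B(Q, V) = 1/(V + 2) = 1/(2 + V))
A(E, x) = -27 (A(E, x) = 3*(-4 - 1*5) = 3*(-4 - 5) = 3*(-9) = -27)
J(F) = F² + 54*F
J(A(7, 8)) + B(-60, 1) = -27*(54 - 27) + 1/(2 + 1) = -27*27 + 1/3 = -729 + ⅓ = -2186/3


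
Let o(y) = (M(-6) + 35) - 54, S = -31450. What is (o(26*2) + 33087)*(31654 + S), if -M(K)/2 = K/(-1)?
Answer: 6743424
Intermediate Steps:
M(K) = 2*K (M(K) = -2*K/(-1) = -2*K*(-1) = -(-2)*K = 2*K)
o(y) = -31 (o(y) = (2*(-6) + 35) - 54 = (-12 + 35) - 54 = 23 - 54 = -31)
(o(26*2) + 33087)*(31654 + S) = (-31 + 33087)*(31654 - 31450) = 33056*204 = 6743424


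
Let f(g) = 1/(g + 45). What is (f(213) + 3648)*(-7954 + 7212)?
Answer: -349179635/129 ≈ -2.7068e+6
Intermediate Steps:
f(g) = 1/(45 + g)
(f(213) + 3648)*(-7954 + 7212) = (1/(45 + 213) + 3648)*(-7954 + 7212) = (1/258 + 3648)*(-742) = (941185/258)*(-742) = -349179635/129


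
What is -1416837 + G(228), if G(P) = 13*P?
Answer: -1413873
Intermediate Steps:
-1416837 + G(228) = -1416837 + 13*228 = -1416837 + 2964 = -1413873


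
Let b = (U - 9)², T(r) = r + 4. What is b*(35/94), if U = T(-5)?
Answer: 1750/47 ≈ 37.234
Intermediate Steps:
T(r) = 4 + r
U = -1 (U = 4 - 5 = -1)
b = 100 (b = (-1 - 9)² = (-10)² = 100)
b*(35/94) = 100*(35/94) = 1750/47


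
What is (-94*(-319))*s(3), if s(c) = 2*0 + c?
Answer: 89958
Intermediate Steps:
s(c) = c (s(c) = 0 + c = c)
(-94*(-319))*s(3) = -94*(-319)*3 = 29986*3 = 89958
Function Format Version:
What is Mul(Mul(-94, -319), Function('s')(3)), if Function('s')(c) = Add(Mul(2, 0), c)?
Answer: 89958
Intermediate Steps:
Function('s')(c) = c (Function('s')(c) = Add(0, c) = c)
Mul(Mul(-94, -319), Function('s')(3)) = Mul(Mul(-94, -319), 3) = Mul(29986, 3) = 89958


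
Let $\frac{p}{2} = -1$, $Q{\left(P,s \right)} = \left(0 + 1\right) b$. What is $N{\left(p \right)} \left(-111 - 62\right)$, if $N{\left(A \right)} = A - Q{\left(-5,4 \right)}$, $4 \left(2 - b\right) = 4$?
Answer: $519$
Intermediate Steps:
$b = 1$ ($b = 2 - 1 = 1$)
$Q{\left(P,s \right)} = 1$ ($Q{\left(P,s \right)} = \left(0 + 1\right) 1 = 1 \cdot 1 = 1$)
$p = -2$ ($p = 2 \left(-1\right) = -2$)
$N{\left(A \right)} = -1 + A$ ($N{\left(A \right)} = A - 1 = -1 + A$)
$N{\left(p \right)} \left(-111 - 62\right) = \left(-1 - 2\right) \left(-111 - 62\right) = - 3 \left(-111 - 62\right) = \left(-3\right) \left(-173\right) = 519$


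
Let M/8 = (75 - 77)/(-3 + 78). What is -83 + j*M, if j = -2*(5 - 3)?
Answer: -6161/75 ≈ -82.147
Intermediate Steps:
j = -4 (j = -2*2 = -4)
M = -16/75 (M = 8*((75 - 77)/(-3 + 78)) = 8*(-2/75) = -16/75 ≈ -0.21333)
-83 + j*M = -83 - 4*(-16/75) = -83 + 64/75 = -6161/75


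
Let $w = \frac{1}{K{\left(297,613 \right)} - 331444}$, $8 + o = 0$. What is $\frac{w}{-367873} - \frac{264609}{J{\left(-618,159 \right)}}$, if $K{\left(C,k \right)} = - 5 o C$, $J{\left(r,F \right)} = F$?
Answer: $- \frac{195642520737971}{117558967372} \approx -1664.2$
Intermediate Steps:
$o = -8$ ($o = -8 + 0 = -8$)
$K{\left(C,k \right)} = 40 C$ ($K{\left(C,k \right)} = \left(-5\right) \left(-8\right) C = 40 C$)
$w = - \frac{1}{319564}$ ($w = \frac{1}{40 \cdot 297 - 331444} = \frac{1}{11880 - 331444} = \frac{1}{-319564} = - \frac{1}{319564} \approx -3.1293 \cdot 10^{-6}$)
$\frac{w}{-367873} - \frac{264609}{J{\left(-618,159 \right)}} = - \frac{1}{319564 \left(-367873\right)} - \frac{264609}{159} = \left(- \frac{1}{319564}\right) \left(- \frac{1}{367873}\right) - \frac{88203}{53} = \frac{1}{117558967372} - \frac{88203}{53} = - \frac{195642520737971}{117558967372}$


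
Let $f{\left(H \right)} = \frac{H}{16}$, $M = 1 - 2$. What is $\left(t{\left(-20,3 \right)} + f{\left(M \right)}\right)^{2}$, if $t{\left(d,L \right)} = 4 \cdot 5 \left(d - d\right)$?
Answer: $\frac{1}{256} \approx 0.0039063$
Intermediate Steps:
$t{\left(d,L \right)} = 0$ ($t{\left(d,L \right)} = 20 \cdot 0 = 0$)
$M = -1$
$f{\left(H \right)} = \frac{H}{16}$ ($f{\left(H \right)} = H \frac{1}{16} = \frac{H}{16}$)
$\left(t{\left(-20,3 \right)} + f{\left(M \right)}\right)^{2} = \left(0 + \frac{1}{16} \left(-1\right)\right)^{2} = \left(0 - \frac{1}{16}\right)^{2} = \left(- \frac{1}{16}\right)^{2} = \frac{1}{256}$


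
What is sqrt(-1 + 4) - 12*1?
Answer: -12 + sqrt(3) ≈ -10.268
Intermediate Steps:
sqrt(-1 + 4) - 12*1 = sqrt(3) - 12 = -12 + sqrt(3)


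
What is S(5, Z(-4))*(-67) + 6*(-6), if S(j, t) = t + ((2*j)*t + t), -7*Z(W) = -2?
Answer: -1860/7 ≈ -265.71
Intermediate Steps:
Z(W) = 2/7 (Z(W) = -⅐*(-2) = 2/7)
S(j, t) = 2*t + 2*j*t (S(j, t) = t + (2*j*t + t) = t + (t + 2*j*t) = 2*t + 2*j*t)
S(5, Z(-4))*(-67) + 6*(-6) = (2*(2/7)*(1 + 5))*(-67) + 6*(-6) = (2*(2/7)*6)*(-67) - 36 = (24/7)*(-67) - 36 = -1608/7 - 36 = -1860/7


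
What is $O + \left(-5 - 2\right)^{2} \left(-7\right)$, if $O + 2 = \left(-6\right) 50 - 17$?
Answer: $-662$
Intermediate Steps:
$O = -319$ ($O = -2 - 317 = -319$)
$O + \left(-5 - 2\right)^{2} \left(-7\right) = -319 + \left(-5 - 2\right)^{2} \left(-7\right) = -319 + \left(-7\right)^{2} \left(-7\right) = -319 + 49 \left(-7\right) = -319 - 343 = -662$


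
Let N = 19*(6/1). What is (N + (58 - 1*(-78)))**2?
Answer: 62500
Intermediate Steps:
N = 114 (N = 19*(6*1) = 19*6 = 114)
(N + (58 - 1*(-78)))**2 = (114 + (58 - 1*(-78)))**2 = (114 + (58 + 78))**2 = (114 + 136)**2 = 250**2 = 62500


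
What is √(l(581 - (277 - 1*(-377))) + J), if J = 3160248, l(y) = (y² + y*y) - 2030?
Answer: 2*√792219 ≈ 1780.1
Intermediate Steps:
l(y) = -2030 + 2*y² (l(y) = (y² + y²) - 2030 = 2*y² - 2030 = -2030 + 2*y²)
√(l(581 - (277 - 1*(-377))) + J) = √((-2030 + 2*(581 - (277 - 1*(-377)))²) + 3160248) = √((-2030 + 2*(581 - (277 + 377))²) + 3160248) = √((-2030 + 2*(581 - 1*654)²) + 3160248) = √((-2030 + 2*(581 - 654)²) + 3160248) = √((-2030 + 2*(-73)²) + 3160248) = √((-2030 + 2*5329) + 3160248) = √((-2030 + 10658) + 3160248) = √(8628 + 3160248) = √3168876 = 2*√792219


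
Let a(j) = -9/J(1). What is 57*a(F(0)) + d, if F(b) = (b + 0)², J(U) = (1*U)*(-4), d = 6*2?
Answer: 561/4 ≈ 140.25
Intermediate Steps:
d = 12
J(U) = -4*U (J(U) = U*(-4) = -4*U)
F(b) = b²
a(j) = 9/4 (a(j) = -9/((-4*1)) = -9/(-4) = -9*(-¼) = 9/4)
57*a(F(0)) + d = 57*(9/4) + 12 = 513/4 + 12 = 561/4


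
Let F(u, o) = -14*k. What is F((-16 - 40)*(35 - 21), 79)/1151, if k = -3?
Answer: 42/1151 ≈ 0.036490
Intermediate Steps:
F(u, o) = 42 (F(u, o) = -14*(-3) = 42)
F((-16 - 40)*(35 - 21), 79)/1151 = 42/1151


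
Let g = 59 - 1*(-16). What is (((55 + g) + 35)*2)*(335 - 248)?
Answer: 28710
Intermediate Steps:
g = 75 (g = 59 + 16 = 75)
(((55 + g) + 35)*2)*(335 - 248) = (((55 + 75) + 35)*2)*(335 - 248) = ((130 + 35)*2)*87 = (165*2)*87 = 330*87 = 28710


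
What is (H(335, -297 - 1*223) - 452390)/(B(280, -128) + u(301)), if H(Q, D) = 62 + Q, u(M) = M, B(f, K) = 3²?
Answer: -451993/310 ≈ -1458.0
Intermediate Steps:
B(f, K) = 9
(H(335, -297 - 1*223) - 452390)/(B(280, -128) + u(301)) = ((62 + 335) - 452390)/(9 + 301) = (397 - 452390)/310 = -451993*1/310 = -451993/310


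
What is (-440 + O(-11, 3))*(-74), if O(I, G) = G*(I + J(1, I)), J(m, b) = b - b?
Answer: 35002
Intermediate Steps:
J(m, b) = 0
O(I, G) = G*I (O(I, G) = G*(I + 0) = G*I)
(-440 + O(-11, 3))*(-74) = (-440 + 3*(-11))*(-74) = (-440 - 33)*(-74) = -473*(-74) = 35002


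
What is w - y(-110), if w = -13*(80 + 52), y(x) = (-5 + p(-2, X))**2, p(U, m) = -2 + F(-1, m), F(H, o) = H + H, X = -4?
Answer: -1797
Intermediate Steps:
F(H, o) = 2*H
p(U, m) = -4 (p(U, m) = -2 + 2*(-1) = -2 - 2 = -4)
y(x) = 81 (y(x) = (-5 - 4)**2 = (-9)**2 = 81)
w = -1716 (w = -13*132 = -1716)
w - y(-110) = -1716 - 1*81 = -1716 - 81 = -1797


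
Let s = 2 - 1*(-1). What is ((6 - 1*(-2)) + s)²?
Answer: 121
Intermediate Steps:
s = 3 (s = 2 + 1 = 3)
((6 - 1*(-2)) + s)² = ((6 - 1*(-2)) + 3)² = ((6 + 2) + 3)² = (8 + 3)² = 11² = 121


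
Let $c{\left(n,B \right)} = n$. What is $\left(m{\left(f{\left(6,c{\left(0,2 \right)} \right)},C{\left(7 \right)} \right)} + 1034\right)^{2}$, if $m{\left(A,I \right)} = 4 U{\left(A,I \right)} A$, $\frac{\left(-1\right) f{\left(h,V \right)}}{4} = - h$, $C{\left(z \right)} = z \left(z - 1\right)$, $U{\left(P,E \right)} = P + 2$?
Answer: $12460900$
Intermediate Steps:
$U{\left(P,E \right)} = 2 + P$
$C{\left(z \right)} = z \left(-1 + z\right)$
$f{\left(h,V \right)} = 4 h$ ($f{\left(h,V \right)} = - 4 \left(- h\right) = 4 h$)
$m{\left(A,I \right)} = A \left(8 + 4 A\right)$ ($m{\left(A,I \right)} = 4 \left(2 + A\right) A = \left(8 + 4 A\right) A = A \left(8 + 4 A\right)$)
$\left(m{\left(f{\left(6,c{\left(0,2 \right)} \right)},C{\left(7 \right)} \right)} + 1034\right)^{2} = \left(4 \cdot 4 \cdot 6 \left(2 + 4 \cdot 6\right) + 1034\right)^{2} = \left(4 \cdot 24 \left(2 + 24\right) + 1034\right)^{2} = \left(4 \cdot 24 \cdot 26 + 1034\right)^{2} = \left(2496 + 1034\right)^{2} = 3530^{2} = 12460900$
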